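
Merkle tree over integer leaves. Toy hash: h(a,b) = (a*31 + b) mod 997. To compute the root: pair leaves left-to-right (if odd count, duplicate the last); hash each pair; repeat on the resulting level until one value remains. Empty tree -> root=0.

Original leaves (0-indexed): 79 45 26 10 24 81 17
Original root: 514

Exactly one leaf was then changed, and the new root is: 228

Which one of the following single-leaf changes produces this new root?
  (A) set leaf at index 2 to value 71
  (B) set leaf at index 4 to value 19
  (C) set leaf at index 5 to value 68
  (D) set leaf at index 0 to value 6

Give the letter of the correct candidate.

Original leaves: [79, 45, 26, 10, 24, 81, 17]
Target new root: 228
Try each candidate change and compute the resulting root:
Candidate A: set leaf[2] = 71 -> leaves = [79, 45, 71, 10, 24, 81, 17]
  L0: [79, 45, 71, 10, 24, 81, 17]
  L1: h(79,45)=(79*31+45)%997=500 h(71,10)=(71*31+10)%997=217 h(24,81)=(24*31+81)%997=825 h(17,17)=(17*31+17)%997=544 -> [500, 217, 825, 544]
  L2: h(500,217)=(500*31+217)%997=762 h(825,544)=(825*31+544)%997=197 -> [762, 197]
  L3: h(762,197)=(762*31+197)%997=888 -> [888]
  root = 888 != target 228
Candidate B: set leaf[4] = 19 -> leaves = [79, 45, 26, 10, 19, 81, 17]
  L0: [79, 45, 26, 10, 19, 81, 17]
  L1: h(79,45)=(79*31+45)%997=500 h(26,10)=(26*31+10)%997=816 h(19,81)=(19*31+81)%997=670 h(17,17)=(17*31+17)%997=544 -> [500, 816, 670, 544]
  L2: h(500,816)=(500*31+816)%997=364 h(670,544)=(670*31+544)%997=377 -> [364, 377]
  L3: h(364,377)=(364*31+377)%997=694 -> [694]
  root = 694 != target 228
Candidate C: set leaf[5] = 68 -> leaves = [79, 45, 26, 10, 24, 68, 17]
  L0: [79, 45, 26, 10, 24, 68, 17]
  L1: h(79,45)=(79*31+45)%997=500 h(26,10)=(26*31+10)%997=816 h(24,68)=(24*31+68)%997=812 h(17,17)=(17*31+17)%997=544 -> [500, 816, 812, 544]
  L2: h(500,816)=(500*31+816)%997=364 h(812,544)=(812*31+544)%997=791 -> [364, 791]
  L3: h(364,791)=(364*31+791)%997=111 -> [111]
  root = 111 != target 228
Candidate D: set leaf[0] = 6 -> leaves = [6, 45, 26, 10, 24, 81, 17]
  L0: [6, 45, 26, 10, 24, 81, 17]
  L1: h(6,45)=(6*31+45)%997=231 h(26,10)=(26*31+10)%997=816 h(24,81)=(24*31+81)%997=825 h(17,17)=(17*31+17)%997=544 -> [231, 816, 825, 544]
  L2: h(231,816)=(231*31+816)%997=1 h(825,544)=(825*31+544)%997=197 -> [1, 197]
  L3: h(1,197)=(1*31+197)%997=228 -> [228]
  root = 228 == target 228  ** MATCH **
Candidate D produces the target root.

Answer: D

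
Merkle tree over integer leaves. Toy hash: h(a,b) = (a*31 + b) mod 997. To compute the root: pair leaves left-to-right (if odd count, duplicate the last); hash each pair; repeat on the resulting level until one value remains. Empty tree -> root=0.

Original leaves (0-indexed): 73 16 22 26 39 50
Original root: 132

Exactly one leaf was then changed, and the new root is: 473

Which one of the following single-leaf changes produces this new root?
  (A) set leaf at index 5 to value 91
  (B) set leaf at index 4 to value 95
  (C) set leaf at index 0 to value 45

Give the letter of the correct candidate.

Original leaves: [73, 16, 22, 26, 39, 50]
Target new root: 473
Try each candidate change and compute the resulting root:
Candidate A: set leaf[5] = 91 -> leaves = [73, 16, 22, 26, 39, 91]
  L0: [73, 16, 22, 26, 39, 91]
  L1: h(73,16)=(73*31+16)%997=285 h(22,26)=(22*31+26)%997=708 h(39,91)=(39*31+91)%997=303 -> [285, 708, 303]
  L2: h(285,708)=(285*31+708)%997=570 h(303,303)=(303*31+303)%997=723 -> [570, 723]
  L3: h(570,723)=(570*31+723)%997=447 -> [447]
  root = 447 != target 473
Candidate B: set leaf[4] = 95 -> leaves = [73, 16, 22, 26, 95, 50]
  L0: [73, 16, 22, 26, 95, 50]
  L1: h(73,16)=(73*31+16)%997=285 h(22,26)=(22*31+26)%997=708 h(95,50)=(95*31+50)%997=4 -> [285, 708, 4]
  L2: h(285,708)=(285*31+708)%997=570 h(4,4)=(4*31+4)%997=128 -> [570, 128]
  L3: h(570,128)=(570*31+128)%997=849 -> [849]
  root = 849 != target 473
Candidate C: set leaf[0] = 45 -> leaves = [45, 16, 22, 26, 39, 50]
  L0: [45, 16, 22, 26, 39, 50]
  L1: h(45,16)=(45*31+16)%997=414 h(22,26)=(22*31+26)%997=708 h(39,50)=(39*31+50)%997=262 -> [414, 708, 262]
  L2: h(414,708)=(414*31+708)%997=581 h(262,262)=(262*31+262)%997=408 -> [581, 408]
  L3: h(581,408)=(581*31+408)%997=473 -> [473]
  root = 473 == target 473  ** MATCH **
Candidate C produces the target root.

Answer: C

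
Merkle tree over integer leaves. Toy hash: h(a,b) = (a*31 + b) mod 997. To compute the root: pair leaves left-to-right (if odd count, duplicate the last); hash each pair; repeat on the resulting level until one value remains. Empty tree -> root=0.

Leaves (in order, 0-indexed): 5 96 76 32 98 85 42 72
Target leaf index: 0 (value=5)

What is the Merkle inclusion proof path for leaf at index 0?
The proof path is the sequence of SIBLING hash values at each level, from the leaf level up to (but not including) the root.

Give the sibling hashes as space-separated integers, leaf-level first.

L0 (leaves): [5, 96, 76, 32, 98, 85, 42, 72], target index=0
L1: h(5,96)=(5*31+96)%997=251 [pair 0] h(76,32)=(76*31+32)%997=394 [pair 1] h(98,85)=(98*31+85)%997=132 [pair 2] h(42,72)=(42*31+72)%997=377 [pair 3] -> [251, 394, 132, 377]
  Sibling for proof at L0: 96
L2: h(251,394)=(251*31+394)%997=199 [pair 0] h(132,377)=(132*31+377)%997=481 [pair 1] -> [199, 481]
  Sibling for proof at L1: 394
L3: h(199,481)=(199*31+481)%997=668 [pair 0] -> [668]
  Sibling for proof at L2: 481
Root: 668
Proof path (sibling hashes from leaf to root): [96, 394, 481]

Answer: 96 394 481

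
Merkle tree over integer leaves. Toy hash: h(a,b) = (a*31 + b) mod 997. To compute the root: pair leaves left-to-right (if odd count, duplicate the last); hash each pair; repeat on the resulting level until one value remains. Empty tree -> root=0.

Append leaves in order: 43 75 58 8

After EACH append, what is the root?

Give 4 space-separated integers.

Answer: 43 411 639 589

Derivation:
After append 43 (leaves=[43]):
  L0: [43]
  root=43
After append 75 (leaves=[43, 75]):
  L0: [43, 75]
  L1: h(43,75)=(43*31+75)%997=411 -> [411]
  root=411
After append 58 (leaves=[43, 75, 58]):
  L0: [43, 75, 58]
  L1: h(43,75)=(43*31+75)%997=411 h(58,58)=(58*31+58)%997=859 -> [411, 859]
  L2: h(411,859)=(411*31+859)%997=639 -> [639]
  root=639
After append 8 (leaves=[43, 75, 58, 8]):
  L0: [43, 75, 58, 8]
  L1: h(43,75)=(43*31+75)%997=411 h(58,8)=(58*31+8)%997=809 -> [411, 809]
  L2: h(411,809)=(411*31+809)%997=589 -> [589]
  root=589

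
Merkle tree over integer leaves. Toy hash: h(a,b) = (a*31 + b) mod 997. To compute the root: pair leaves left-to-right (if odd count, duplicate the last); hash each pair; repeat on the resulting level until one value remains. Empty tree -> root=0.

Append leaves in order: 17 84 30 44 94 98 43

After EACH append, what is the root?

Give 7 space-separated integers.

Answer: 17 611 958 972 766 894 255

Derivation:
After append 17 (leaves=[17]):
  L0: [17]
  root=17
After append 84 (leaves=[17, 84]):
  L0: [17, 84]
  L1: h(17,84)=(17*31+84)%997=611 -> [611]
  root=611
After append 30 (leaves=[17, 84, 30]):
  L0: [17, 84, 30]
  L1: h(17,84)=(17*31+84)%997=611 h(30,30)=(30*31+30)%997=960 -> [611, 960]
  L2: h(611,960)=(611*31+960)%997=958 -> [958]
  root=958
After append 44 (leaves=[17, 84, 30, 44]):
  L0: [17, 84, 30, 44]
  L1: h(17,84)=(17*31+84)%997=611 h(30,44)=(30*31+44)%997=974 -> [611, 974]
  L2: h(611,974)=(611*31+974)%997=972 -> [972]
  root=972
After append 94 (leaves=[17, 84, 30, 44, 94]):
  L0: [17, 84, 30, 44, 94]
  L1: h(17,84)=(17*31+84)%997=611 h(30,44)=(30*31+44)%997=974 h(94,94)=(94*31+94)%997=17 -> [611, 974, 17]
  L2: h(611,974)=(611*31+974)%997=972 h(17,17)=(17*31+17)%997=544 -> [972, 544]
  L3: h(972,544)=(972*31+544)%997=766 -> [766]
  root=766
After append 98 (leaves=[17, 84, 30, 44, 94, 98]):
  L0: [17, 84, 30, 44, 94, 98]
  L1: h(17,84)=(17*31+84)%997=611 h(30,44)=(30*31+44)%997=974 h(94,98)=(94*31+98)%997=21 -> [611, 974, 21]
  L2: h(611,974)=(611*31+974)%997=972 h(21,21)=(21*31+21)%997=672 -> [972, 672]
  L3: h(972,672)=(972*31+672)%997=894 -> [894]
  root=894
After append 43 (leaves=[17, 84, 30, 44, 94, 98, 43]):
  L0: [17, 84, 30, 44, 94, 98, 43]
  L1: h(17,84)=(17*31+84)%997=611 h(30,44)=(30*31+44)%997=974 h(94,98)=(94*31+98)%997=21 h(43,43)=(43*31+43)%997=379 -> [611, 974, 21, 379]
  L2: h(611,974)=(611*31+974)%997=972 h(21,379)=(21*31+379)%997=33 -> [972, 33]
  L3: h(972,33)=(972*31+33)%997=255 -> [255]
  root=255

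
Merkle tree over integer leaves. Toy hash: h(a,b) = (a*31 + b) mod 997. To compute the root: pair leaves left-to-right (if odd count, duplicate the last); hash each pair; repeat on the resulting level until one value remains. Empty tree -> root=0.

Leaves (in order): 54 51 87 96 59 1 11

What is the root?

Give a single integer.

Answer: 808

Derivation:
L0: [54, 51, 87, 96, 59, 1, 11]
L1: h(54,51)=(54*31+51)%997=728 h(87,96)=(87*31+96)%997=799 h(59,1)=(59*31+1)%997=833 h(11,11)=(11*31+11)%997=352 -> [728, 799, 833, 352]
L2: h(728,799)=(728*31+799)%997=436 h(833,352)=(833*31+352)%997=253 -> [436, 253]
L3: h(436,253)=(436*31+253)%997=808 -> [808]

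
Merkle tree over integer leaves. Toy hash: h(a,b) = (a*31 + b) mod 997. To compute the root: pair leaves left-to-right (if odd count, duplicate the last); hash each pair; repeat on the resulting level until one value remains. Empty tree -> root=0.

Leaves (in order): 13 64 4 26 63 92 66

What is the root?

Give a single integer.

L0: [13, 64, 4, 26, 63, 92, 66]
L1: h(13,64)=(13*31+64)%997=467 h(4,26)=(4*31+26)%997=150 h(63,92)=(63*31+92)%997=51 h(66,66)=(66*31+66)%997=118 -> [467, 150, 51, 118]
L2: h(467,150)=(467*31+150)%997=669 h(51,118)=(51*31+118)%997=702 -> [669, 702]
L3: h(669,702)=(669*31+702)%997=504 -> [504]

Answer: 504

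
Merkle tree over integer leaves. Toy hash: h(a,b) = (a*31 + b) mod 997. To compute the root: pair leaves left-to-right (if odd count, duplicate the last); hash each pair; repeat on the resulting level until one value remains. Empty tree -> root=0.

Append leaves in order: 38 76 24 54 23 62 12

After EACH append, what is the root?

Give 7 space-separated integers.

After append 38 (leaves=[38]):
  L0: [38]
  root=38
After append 76 (leaves=[38, 76]):
  L0: [38, 76]
  L1: h(38,76)=(38*31+76)%997=257 -> [257]
  root=257
After append 24 (leaves=[38, 76, 24]):
  L0: [38, 76, 24]
  L1: h(38,76)=(38*31+76)%997=257 h(24,24)=(24*31+24)%997=768 -> [257, 768]
  L2: h(257,768)=(257*31+768)%997=759 -> [759]
  root=759
After append 54 (leaves=[38, 76, 24, 54]):
  L0: [38, 76, 24, 54]
  L1: h(38,76)=(38*31+76)%997=257 h(24,54)=(24*31+54)%997=798 -> [257, 798]
  L2: h(257,798)=(257*31+798)%997=789 -> [789]
  root=789
After append 23 (leaves=[38, 76, 24, 54, 23]):
  L0: [38, 76, 24, 54, 23]
  L1: h(38,76)=(38*31+76)%997=257 h(24,54)=(24*31+54)%997=798 h(23,23)=(23*31+23)%997=736 -> [257, 798, 736]
  L2: h(257,798)=(257*31+798)%997=789 h(736,736)=(736*31+736)%997=621 -> [789, 621]
  L3: h(789,621)=(789*31+621)%997=155 -> [155]
  root=155
After append 62 (leaves=[38, 76, 24, 54, 23, 62]):
  L0: [38, 76, 24, 54, 23, 62]
  L1: h(38,76)=(38*31+76)%997=257 h(24,54)=(24*31+54)%997=798 h(23,62)=(23*31+62)%997=775 -> [257, 798, 775]
  L2: h(257,798)=(257*31+798)%997=789 h(775,775)=(775*31+775)%997=872 -> [789, 872]
  L3: h(789,872)=(789*31+872)%997=406 -> [406]
  root=406
After append 12 (leaves=[38, 76, 24, 54, 23, 62, 12]):
  L0: [38, 76, 24, 54, 23, 62, 12]
  L1: h(38,76)=(38*31+76)%997=257 h(24,54)=(24*31+54)%997=798 h(23,62)=(23*31+62)%997=775 h(12,12)=(12*31+12)%997=384 -> [257, 798, 775, 384]
  L2: h(257,798)=(257*31+798)%997=789 h(775,384)=(775*31+384)%997=481 -> [789, 481]
  L3: h(789,481)=(789*31+481)%997=15 -> [15]
  root=15

Answer: 38 257 759 789 155 406 15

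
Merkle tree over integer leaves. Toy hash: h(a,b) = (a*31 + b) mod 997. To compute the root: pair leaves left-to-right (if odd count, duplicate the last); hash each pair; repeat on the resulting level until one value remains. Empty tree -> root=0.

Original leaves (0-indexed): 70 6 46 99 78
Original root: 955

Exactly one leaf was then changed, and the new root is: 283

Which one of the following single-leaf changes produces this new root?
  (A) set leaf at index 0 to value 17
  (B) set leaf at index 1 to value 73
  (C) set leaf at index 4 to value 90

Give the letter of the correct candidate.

Original leaves: [70, 6, 46, 99, 78]
Target new root: 283
Try each candidate change and compute the resulting root:
Candidate A: set leaf[0] = 17 -> leaves = [17, 6, 46, 99, 78]
  L0: [17, 6, 46, 99, 78]
  L1: h(17,6)=(17*31+6)%997=533 h(46,99)=(46*31+99)%997=528 h(78,78)=(78*31+78)%997=502 -> [533, 528, 502]
  L2: h(533,528)=(533*31+528)%997=102 h(502,502)=(502*31+502)%997=112 -> [102, 112]
  L3: h(102,112)=(102*31+112)%997=283 -> [283]
  root = 283 == target 283  ** MATCH **
Candidate B: set leaf[1] = 73 -> leaves = [70, 73, 46, 99, 78]
  L0: [70, 73, 46, 99, 78]
  L1: h(70,73)=(70*31+73)%997=249 h(46,99)=(46*31+99)%997=528 h(78,78)=(78*31+78)%997=502 -> [249, 528, 502]
  L2: h(249,528)=(249*31+528)%997=271 h(502,502)=(502*31+502)%997=112 -> [271, 112]
  L3: h(271,112)=(271*31+112)%997=537 -> [537]
  root = 537 != target 283
Candidate C: set leaf[4] = 90 -> leaves = [70, 6, 46, 99, 90]
  L0: [70, 6, 46, 99, 90]
  L1: h(70,6)=(70*31+6)%997=182 h(46,99)=(46*31+99)%997=528 h(90,90)=(90*31+90)%997=886 -> [182, 528, 886]
  L2: h(182,528)=(182*31+528)%997=188 h(886,886)=(886*31+886)%997=436 -> [188, 436]
  L3: h(188,436)=(188*31+436)%997=282 -> [282]
  root = 282 != target 283
Candidate A produces the target root.

Answer: A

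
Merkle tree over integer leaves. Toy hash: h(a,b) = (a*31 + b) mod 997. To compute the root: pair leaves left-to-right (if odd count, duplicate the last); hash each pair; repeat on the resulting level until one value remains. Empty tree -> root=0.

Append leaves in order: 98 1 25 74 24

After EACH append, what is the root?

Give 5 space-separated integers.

Answer: 98 48 294 343 314

Derivation:
After append 98 (leaves=[98]):
  L0: [98]
  root=98
After append 1 (leaves=[98, 1]):
  L0: [98, 1]
  L1: h(98,1)=(98*31+1)%997=48 -> [48]
  root=48
After append 25 (leaves=[98, 1, 25]):
  L0: [98, 1, 25]
  L1: h(98,1)=(98*31+1)%997=48 h(25,25)=(25*31+25)%997=800 -> [48, 800]
  L2: h(48,800)=(48*31+800)%997=294 -> [294]
  root=294
After append 74 (leaves=[98, 1, 25, 74]):
  L0: [98, 1, 25, 74]
  L1: h(98,1)=(98*31+1)%997=48 h(25,74)=(25*31+74)%997=849 -> [48, 849]
  L2: h(48,849)=(48*31+849)%997=343 -> [343]
  root=343
After append 24 (leaves=[98, 1, 25, 74, 24]):
  L0: [98, 1, 25, 74, 24]
  L1: h(98,1)=(98*31+1)%997=48 h(25,74)=(25*31+74)%997=849 h(24,24)=(24*31+24)%997=768 -> [48, 849, 768]
  L2: h(48,849)=(48*31+849)%997=343 h(768,768)=(768*31+768)%997=648 -> [343, 648]
  L3: h(343,648)=(343*31+648)%997=314 -> [314]
  root=314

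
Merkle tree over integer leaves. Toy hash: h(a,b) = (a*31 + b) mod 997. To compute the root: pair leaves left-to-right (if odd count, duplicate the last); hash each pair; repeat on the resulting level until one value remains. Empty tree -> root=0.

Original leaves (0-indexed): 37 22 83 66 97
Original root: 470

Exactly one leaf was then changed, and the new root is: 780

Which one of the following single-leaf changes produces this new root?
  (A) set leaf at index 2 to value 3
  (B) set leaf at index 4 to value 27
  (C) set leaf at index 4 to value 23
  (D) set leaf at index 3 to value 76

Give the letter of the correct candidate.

Original leaves: [37, 22, 83, 66, 97]
Target new root: 780
Try each candidate change and compute the resulting root:
Candidate A: set leaf[2] = 3 -> leaves = [37, 22, 3, 66, 97]
  L0: [37, 22, 3, 66, 97]
  L1: h(37,22)=(37*31+22)%997=172 h(3,66)=(3*31+66)%997=159 h(97,97)=(97*31+97)%997=113 -> [172, 159, 113]
  L2: h(172,159)=(172*31+159)%997=506 h(113,113)=(113*31+113)%997=625 -> [506, 625]
  L3: h(506,625)=(506*31+625)%997=359 -> [359]
  root = 359 != target 780
Candidate B: set leaf[4] = 27 -> leaves = [37, 22, 83, 66, 27]
  L0: [37, 22, 83, 66, 27]
  L1: h(37,22)=(37*31+22)%997=172 h(83,66)=(83*31+66)%997=645 h(27,27)=(27*31+27)%997=864 -> [172, 645, 864]
  L2: h(172,645)=(172*31+645)%997=992 h(864,864)=(864*31+864)%997=729 -> [992, 729]
  L3: h(992,729)=(992*31+729)%997=574 -> [574]
  root = 574 != target 780
Candidate C: set leaf[4] = 23 -> leaves = [37, 22, 83, 66, 23]
  L0: [37, 22, 83, 66, 23]
  L1: h(37,22)=(37*31+22)%997=172 h(83,66)=(83*31+66)%997=645 h(23,23)=(23*31+23)%997=736 -> [172, 645, 736]
  L2: h(172,645)=(172*31+645)%997=992 h(736,736)=(736*31+736)%997=621 -> [992, 621]
  L3: h(992,621)=(992*31+621)%997=466 -> [466]
  root = 466 != target 780
Candidate D: set leaf[3] = 76 -> leaves = [37, 22, 83, 76, 97]
  L0: [37, 22, 83, 76, 97]
  L1: h(37,22)=(37*31+22)%997=172 h(83,76)=(83*31+76)%997=655 h(97,97)=(97*31+97)%997=113 -> [172, 655, 113]
  L2: h(172,655)=(172*31+655)%997=5 h(113,113)=(113*31+113)%997=625 -> [5, 625]
  L3: h(5,625)=(5*31+625)%997=780 -> [780]
  root = 780 == target 780  ** MATCH **
Candidate D produces the target root.

Answer: D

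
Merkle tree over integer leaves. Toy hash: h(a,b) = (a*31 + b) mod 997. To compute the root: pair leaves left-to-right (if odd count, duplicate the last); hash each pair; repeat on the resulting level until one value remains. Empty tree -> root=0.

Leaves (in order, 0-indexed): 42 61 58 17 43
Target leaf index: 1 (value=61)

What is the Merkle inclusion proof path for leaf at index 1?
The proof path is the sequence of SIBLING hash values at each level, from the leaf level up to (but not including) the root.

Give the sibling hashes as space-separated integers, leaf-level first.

Answer: 42 818 164

Derivation:
L0 (leaves): [42, 61, 58, 17, 43], target index=1
L1: h(42,61)=(42*31+61)%997=366 [pair 0] h(58,17)=(58*31+17)%997=818 [pair 1] h(43,43)=(43*31+43)%997=379 [pair 2] -> [366, 818, 379]
  Sibling for proof at L0: 42
L2: h(366,818)=(366*31+818)%997=200 [pair 0] h(379,379)=(379*31+379)%997=164 [pair 1] -> [200, 164]
  Sibling for proof at L1: 818
L3: h(200,164)=(200*31+164)%997=382 [pair 0] -> [382]
  Sibling for proof at L2: 164
Root: 382
Proof path (sibling hashes from leaf to root): [42, 818, 164]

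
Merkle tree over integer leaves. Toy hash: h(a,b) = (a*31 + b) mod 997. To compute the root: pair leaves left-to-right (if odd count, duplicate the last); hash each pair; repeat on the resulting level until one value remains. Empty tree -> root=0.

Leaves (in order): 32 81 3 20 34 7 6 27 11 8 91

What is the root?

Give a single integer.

L0: [32, 81, 3, 20, 34, 7, 6, 27, 11, 8, 91]
L1: h(32,81)=(32*31+81)%997=76 h(3,20)=(3*31+20)%997=113 h(34,7)=(34*31+7)%997=64 h(6,27)=(6*31+27)%997=213 h(11,8)=(11*31+8)%997=349 h(91,91)=(91*31+91)%997=918 -> [76, 113, 64, 213, 349, 918]
L2: h(76,113)=(76*31+113)%997=475 h(64,213)=(64*31+213)%997=203 h(349,918)=(349*31+918)%997=770 -> [475, 203, 770]
L3: h(475,203)=(475*31+203)%997=970 h(770,770)=(770*31+770)%997=712 -> [970, 712]
L4: h(970,712)=(970*31+712)%997=872 -> [872]

Answer: 872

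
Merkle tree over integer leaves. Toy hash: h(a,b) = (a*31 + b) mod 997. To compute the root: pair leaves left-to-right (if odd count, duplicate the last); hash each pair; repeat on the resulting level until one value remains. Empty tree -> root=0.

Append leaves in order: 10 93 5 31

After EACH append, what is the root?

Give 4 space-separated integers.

Answer: 10 403 689 715

Derivation:
After append 10 (leaves=[10]):
  L0: [10]
  root=10
After append 93 (leaves=[10, 93]):
  L0: [10, 93]
  L1: h(10,93)=(10*31+93)%997=403 -> [403]
  root=403
After append 5 (leaves=[10, 93, 5]):
  L0: [10, 93, 5]
  L1: h(10,93)=(10*31+93)%997=403 h(5,5)=(5*31+5)%997=160 -> [403, 160]
  L2: h(403,160)=(403*31+160)%997=689 -> [689]
  root=689
After append 31 (leaves=[10, 93, 5, 31]):
  L0: [10, 93, 5, 31]
  L1: h(10,93)=(10*31+93)%997=403 h(5,31)=(5*31+31)%997=186 -> [403, 186]
  L2: h(403,186)=(403*31+186)%997=715 -> [715]
  root=715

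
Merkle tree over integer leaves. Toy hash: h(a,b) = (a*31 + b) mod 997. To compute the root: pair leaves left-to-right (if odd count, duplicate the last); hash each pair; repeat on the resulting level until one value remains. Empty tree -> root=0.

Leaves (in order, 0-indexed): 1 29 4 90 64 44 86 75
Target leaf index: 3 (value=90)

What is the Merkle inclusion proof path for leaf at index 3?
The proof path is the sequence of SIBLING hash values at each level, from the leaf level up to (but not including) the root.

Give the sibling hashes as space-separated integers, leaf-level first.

Answer: 4 60 804

Derivation:
L0 (leaves): [1, 29, 4, 90, 64, 44, 86, 75], target index=3
L1: h(1,29)=(1*31+29)%997=60 [pair 0] h(4,90)=(4*31+90)%997=214 [pair 1] h(64,44)=(64*31+44)%997=34 [pair 2] h(86,75)=(86*31+75)%997=747 [pair 3] -> [60, 214, 34, 747]
  Sibling for proof at L0: 4
L2: h(60,214)=(60*31+214)%997=80 [pair 0] h(34,747)=(34*31+747)%997=804 [pair 1] -> [80, 804]
  Sibling for proof at L1: 60
L3: h(80,804)=(80*31+804)%997=293 [pair 0] -> [293]
  Sibling for proof at L2: 804
Root: 293
Proof path (sibling hashes from leaf to root): [4, 60, 804]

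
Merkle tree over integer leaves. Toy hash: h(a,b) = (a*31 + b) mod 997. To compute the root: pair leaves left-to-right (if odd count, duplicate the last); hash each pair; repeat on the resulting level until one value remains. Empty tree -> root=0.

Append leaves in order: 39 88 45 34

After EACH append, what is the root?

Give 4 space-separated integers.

After append 39 (leaves=[39]):
  L0: [39]
  root=39
After append 88 (leaves=[39, 88]):
  L0: [39, 88]
  L1: h(39,88)=(39*31+88)%997=300 -> [300]
  root=300
After append 45 (leaves=[39, 88, 45]):
  L0: [39, 88, 45]
  L1: h(39,88)=(39*31+88)%997=300 h(45,45)=(45*31+45)%997=443 -> [300, 443]
  L2: h(300,443)=(300*31+443)%997=770 -> [770]
  root=770
After append 34 (leaves=[39, 88, 45, 34]):
  L0: [39, 88, 45, 34]
  L1: h(39,88)=(39*31+88)%997=300 h(45,34)=(45*31+34)%997=432 -> [300, 432]
  L2: h(300,432)=(300*31+432)%997=759 -> [759]
  root=759

Answer: 39 300 770 759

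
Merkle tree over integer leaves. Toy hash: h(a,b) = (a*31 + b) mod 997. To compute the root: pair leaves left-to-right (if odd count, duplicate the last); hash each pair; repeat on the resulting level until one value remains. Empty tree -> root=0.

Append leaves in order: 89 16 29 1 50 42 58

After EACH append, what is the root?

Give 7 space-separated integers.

After append 89 (leaves=[89]):
  L0: [89]
  root=89
After append 16 (leaves=[89, 16]):
  L0: [89, 16]
  L1: h(89,16)=(89*31+16)%997=781 -> [781]
  root=781
After append 29 (leaves=[89, 16, 29]):
  L0: [89, 16, 29]
  L1: h(89,16)=(89*31+16)%997=781 h(29,29)=(29*31+29)%997=928 -> [781, 928]
  L2: h(781,928)=(781*31+928)%997=214 -> [214]
  root=214
After append 1 (leaves=[89, 16, 29, 1]):
  L0: [89, 16, 29, 1]
  L1: h(89,16)=(89*31+16)%997=781 h(29,1)=(29*31+1)%997=900 -> [781, 900]
  L2: h(781,900)=(781*31+900)%997=186 -> [186]
  root=186
After append 50 (leaves=[89, 16, 29, 1, 50]):
  L0: [89, 16, 29, 1, 50]
  L1: h(89,16)=(89*31+16)%997=781 h(29,1)=(29*31+1)%997=900 h(50,50)=(50*31+50)%997=603 -> [781, 900, 603]
  L2: h(781,900)=(781*31+900)%997=186 h(603,603)=(603*31+603)%997=353 -> [186, 353]
  L3: h(186,353)=(186*31+353)%997=137 -> [137]
  root=137
After append 42 (leaves=[89, 16, 29, 1, 50, 42]):
  L0: [89, 16, 29, 1, 50, 42]
  L1: h(89,16)=(89*31+16)%997=781 h(29,1)=(29*31+1)%997=900 h(50,42)=(50*31+42)%997=595 -> [781, 900, 595]
  L2: h(781,900)=(781*31+900)%997=186 h(595,595)=(595*31+595)%997=97 -> [186, 97]
  L3: h(186,97)=(186*31+97)%997=878 -> [878]
  root=878
After append 58 (leaves=[89, 16, 29, 1, 50, 42, 58]):
  L0: [89, 16, 29, 1, 50, 42, 58]
  L1: h(89,16)=(89*31+16)%997=781 h(29,1)=(29*31+1)%997=900 h(50,42)=(50*31+42)%997=595 h(58,58)=(58*31+58)%997=859 -> [781, 900, 595, 859]
  L2: h(781,900)=(781*31+900)%997=186 h(595,859)=(595*31+859)%997=361 -> [186, 361]
  L3: h(186,361)=(186*31+361)%997=145 -> [145]
  root=145

Answer: 89 781 214 186 137 878 145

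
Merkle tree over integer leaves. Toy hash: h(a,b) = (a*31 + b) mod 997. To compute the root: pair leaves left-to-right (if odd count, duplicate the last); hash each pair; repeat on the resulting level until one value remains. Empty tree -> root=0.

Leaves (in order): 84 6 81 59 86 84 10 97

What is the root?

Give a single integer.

L0: [84, 6, 81, 59, 86, 84, 10, 97]
L1: h(84,6)=(84*31+6)%997=616 h(81,59)=(81*31+59)%997=576 h(86,84)=(86*31+84)%997=756 h(10,97)=(10*31+97)%997=407 -> [616, 576, 756, 407]
L2: h(616,576)=(616*31+576)%997=729 h(756,407)=(756*31+407)%997=912 -> [729, 912]
L3: h(729,912)=(729*31+912)%997=580 -> [580]

Answer: 580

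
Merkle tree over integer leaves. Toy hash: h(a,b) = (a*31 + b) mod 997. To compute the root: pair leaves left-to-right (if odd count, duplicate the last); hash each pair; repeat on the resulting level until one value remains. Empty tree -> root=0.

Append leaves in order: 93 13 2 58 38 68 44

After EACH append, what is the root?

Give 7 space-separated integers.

After append 93 (leaves=[93]):
  L0: [93]
  root=93
After append 13 (leaves=[93, 13]):
  L0: [93, 13]
  L1: h(93,13)=(93*31+13)%997=902 -> [902]
  root=902
After append 2 (leaves=[93, 13, 2]):
  L0: [93, 13, 2]
  L1: h(93,13)=(93*31+13)%997=902 h(2,2)=(2*31+2)%997=64 -> [902, 64]
  L2: h(902,64)=(902*31+64)%997=110 -> [110]
  root=110
After append 58 (leaves=[93, 13, 2, 58]):
  L0: [93, 13, 2, 58]
  L1: h(93,13)=(93*31+13)%997=902 h(2,58)=(2*31+58)%997=120 -> [902, 120]
  L2: h(902,120)=(902*31+120)%997=166 -> [166]
  root=166
After append 38 (leaves=[93, 13, 2, 58, 38]):
  L0: [93, 13, 2, 58, 38]
  L1: h(93,13)=(93*31+13)%997=902 h(2,58)=(2*31+58)%997=120 h(38,38)=(38*31+38)%997=219 -> [902, 120, 219]
  L2: h(902,120)=(902*31+120)%997=166 h(219,219)=(219*31+219)%997=29 -> [166, 29]
  L3: h(166,29)=(166*31+29)%997=190 -> [190]
  root=190
After append 68 (leaves=[93, 13, 2, 58, 38, 68]):
  L0: [93, 13, 2, 58, 38, 68]
  L1: h(93,13)=(93*31+13)%997=902 h(2,58)=(2*31+58)%997=120 h(38,68)=(38*31+68)%997=249 -> [902, 120, 249]
  L2: h(902,120)=(902*31+120)%997=166 h(249,249)=(249*31+249)%997=989 -> [166, 989]
  L3: h(166,989)=(166*31+989)%997=153 -> [153]
  root=153
After append 44 (leaves=[93, 13, 2, 58, 38, 68, 44]):
  L0: [93, 13, 2, 58, 38, 68, 44]
  L1: h(93,13)=(93*31+13)%997=902 h(2,58)=(2*31+58)%997=120 h(38,68)=(38*31+68)%997=249 h(44,44)=(44*31+44)%997=411 -> [902, 120, 249, 411]
  L2: h(902,120)=(902*31+120)%997=166 h(249,411)=(249*31+411)%997=154 -> [166, 154]
  L3: h(166,154)=(166*31+154)%997=315 -> [315]
  root=315

Answer: 93 902 110 166 190 153 315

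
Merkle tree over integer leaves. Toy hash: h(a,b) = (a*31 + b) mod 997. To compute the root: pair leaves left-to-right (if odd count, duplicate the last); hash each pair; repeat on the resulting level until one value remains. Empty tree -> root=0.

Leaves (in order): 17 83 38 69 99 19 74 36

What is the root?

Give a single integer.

L0: [17, 83, 38, 69, 99, 19, 74, 36]
L1: h(17,83)=(17*31+83)%997=610 h(38,69)=(38*31+69)%997=250 h(99,19)=(99*31+19)%997=97 h(74,36)=(74*31+36)%997=336 -> [610, 250, 97, 336]
L2: h(610,250)=(610*31+250)%997=217 h(97,336)=(97*31+336)%997=352 -> [217, 352]
L3: h(217,352)=(217*31+352)%997=100 -> [100]

Answer: 100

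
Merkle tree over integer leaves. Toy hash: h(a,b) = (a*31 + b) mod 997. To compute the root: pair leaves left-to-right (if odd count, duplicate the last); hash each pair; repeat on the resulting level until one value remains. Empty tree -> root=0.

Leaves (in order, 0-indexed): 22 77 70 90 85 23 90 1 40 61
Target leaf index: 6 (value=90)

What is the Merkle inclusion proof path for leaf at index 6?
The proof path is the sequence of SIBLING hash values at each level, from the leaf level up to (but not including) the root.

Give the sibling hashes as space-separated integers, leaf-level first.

Answer: 1 664 864 232

Derivation:
L0 (leaves): [22, 77, 70, 90, 85, 23, 90, 1, 40, 61], target index=6
L1: h(22,77)=(22*31+77)%997=759 [pair 0] h(70,90)=(70*31+90)%997=266 [pair 1] h(85,23)=(85*31+23)%997=664 [pair 2] h(90,1)=(90*31+1)%997=797 [pair 3] h(40,61)=(40*31+61)%997=304 [pair 4] -> [759, 266, 664, 797, 304]
  Sibling for proof at L0: 1
L2: h(759,266)=(759*31+266)%997=864 [pair 0] h(664,797)=(664*31+797)%997=444 [pair 1] h(304,304)=(304*31+304)%997=755 [pair 2] -> [864, 444, 755]
  Sibling for proof at L1: 664
L3: h(864,444)=(864*31+444)%997=309 [pair 0] h(755,755)=(755*31+755)%997=232 [pair 1] -> [309, 232]
  Sibling for proof at L2: 864
L4: h(309,232)=(309*31+232)%997=838 [pair 0] -> [838]
  Sibling for proof at L3: 232
Root: 838
Proof path (sibling hashes from leaf to root): [1, 664, 864, 232]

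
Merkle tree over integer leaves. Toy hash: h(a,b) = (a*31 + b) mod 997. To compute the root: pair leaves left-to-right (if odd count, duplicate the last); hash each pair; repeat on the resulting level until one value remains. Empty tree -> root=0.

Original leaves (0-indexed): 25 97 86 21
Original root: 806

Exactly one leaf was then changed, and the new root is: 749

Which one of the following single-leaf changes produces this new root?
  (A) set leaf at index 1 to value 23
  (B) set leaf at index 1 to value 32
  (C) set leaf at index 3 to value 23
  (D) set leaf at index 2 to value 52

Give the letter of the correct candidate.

Original leaves: [25, 97, 86, 21]
Target new root: 749
Try each candidate change and compute the resulting root:
Candidate A: set leaf[1] = 23 -> leaves = [25, 23, 86, 21]
  L0: [25, 23, 86, 21]
  L1: h(25,23)=(25*31+23)%997=798 h(86,21)=(86*31+21)%997=693 -> [798, 693]
  L2: h(798,693)=(798*31+693)%997=506 -> [506]
  root = 506 != target 749
Candidate B: set leaf[1] = 32 -> leaves = [25, 32, 86, 21]
  L0: [25, 32, 86, 21]
  L1: h(25,32)=(25*31+32)%997=807 h(86,21)=(86*31+21)%997=693 -> [807, 693]
  L2: h(807,693)=(807*31+693)%997=785 -> [785]
  root = 785 != target 749
Candidate C: set leaf[3] = 23 -> leaves = [25, 97, 86, 23]
  L0: [25, 97, 86, 23]
  L1: h(25,97)=(25*31+97)%997=872 h(86,23)=(86*31+23)%997=695 -> [872, 695]
  L2: h(872,695)=(872*31+695)%997=808 -> [808]
  root = 808 != target 749
Candidate D: set leaf[2] = 52 -> leaves = [25, 97, 52, 21]
  L0: [25, 97, 52, 21]
  L1: h(25,97)=(25*31+97)%997=872 h(52,21)=(52*31+21)%997=636 -> [872, 636]
  L2: h(872,636)=(872*31+636)%997=749 -> [749]
  root = 749 == target 749  ** MATCH **
Candidate D produces the target root.

Answer: D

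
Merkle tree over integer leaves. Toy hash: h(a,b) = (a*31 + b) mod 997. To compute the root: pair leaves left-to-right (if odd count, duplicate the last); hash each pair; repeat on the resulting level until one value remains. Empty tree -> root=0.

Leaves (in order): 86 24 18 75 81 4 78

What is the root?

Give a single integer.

Answer: 253

Derivation:
L0: [86, 24, 18, 75, 81, 4, 78]
L1: h(86,24)=(86*31+24)%997=696 h(18,75)=(18*31+75)%997=633 h(81,4)=(81*31+4)%997=521 h(78,78)=(78*31+78)%997=502 -> [696, 633, 521, 502]
L2: h(696,633)=(696*31+633)%997=275 h(521,502)=(521*31+502)%997=701 -> [275, 701]
L3: h(275,701)=(275*31+701)%997=253 -> [253]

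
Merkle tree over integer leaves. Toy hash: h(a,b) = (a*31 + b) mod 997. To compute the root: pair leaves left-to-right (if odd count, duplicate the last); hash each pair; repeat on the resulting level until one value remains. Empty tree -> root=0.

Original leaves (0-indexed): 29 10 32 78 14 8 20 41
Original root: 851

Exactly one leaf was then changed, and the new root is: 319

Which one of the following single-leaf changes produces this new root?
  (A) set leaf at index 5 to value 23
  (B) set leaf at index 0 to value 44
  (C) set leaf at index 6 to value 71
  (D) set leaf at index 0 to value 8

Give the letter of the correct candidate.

Original leaves: [29, 10, 32, 78, 14, 8, 20, 41]
Target new root: 319
Try each candidate change and compute the resulting root:
Candidate A: set leaf[5] = 23 -> leaves = [29, 10, 32, 78, 14, 23, 20, 41]
  L0: [29, 10, 32, 78, 14, 23, 20, 41]
  L1: h(29,10)=(29*31+10)%997=909 h(32,78)=(32*31+78)%997=73 h(14,23)=(14*31+23)%997=457 h(20,41)=(20*31+41)%997=661 -> [909, 73, 457, 661]
  L2: h(909,73)=(909*31+73)%997=336 h(457,661)=(457*31+661)%997=870 -> [336, 870]
  L3: h(336,870)=(336*31+870)%997=319 -> [319]
  root = 319 == target 319  ** MATCH **
Candidate B: set leaf[0] = 44 -> leaves = [44, 10, 32, 78, 14, 8, 20, 41]
  L0: [44, 10, 32, 78, 14, 8, 20, 41]
  L1: h(44,10)=(44*31+10)%997=377 h(32,78)=(32*31+78)%997=73 h(14,8)=(14*31+8)%997=442 h(20,41)=(20*31+41)%997=661 -> [377, 73, 442, 661]
  L2: h(377,73)=(377*31+73)%997=793 h(442,661)=(442*31+661)%997=405 -> [793, 405]
  L3: h(793,405)=(793*31+405)%997=63 -> [63]
  root = 63 != target 319
Candidate C: set leaf[6] = 71 -> leaves = [29, 10, 32, 78, 14, 8, 71, 41]
  L0: [29, 10, 32, 78, 14, 8, 71, 41]
  L1: h(29,10)=(29*31+10)%997=909 h(32,78)=(32*31+78)%997=73 h(14,8)=(14*31+8)%997=442 h(71,41)=(71*31+41)%997=248 -> [909, 73, 442, 248]
  L2: h(909,73)=(909*31+73)%997=336 h(442,248)=(442*31+248)%997=989 -> [336, 989]
  L3: h(336,989)=(336*31+989)%997=438 -> [438]
  root = 438 != target 319
Candidate D: set leaf[0] = 8 -> leaves = [8, 10, 32, 78, 14, 8, 20, 41]
  L0: [8, 10, 32, 78, 14, 8, 20, 41]
  L1: h(8,10)=(8*31+10)%997=258 h(32,78)=(32*31+78)%997=73 h(14,8)=(14*31+8)%997=442 h(20,41)=(20*31+41)%997=661 -> [258, 73, 442, 661]
  L2: h(258,73)=(258*31+73)%997=95 h(442,661)=(442*31+661)%997=405 -> [95, 405]
  L3: h(95,405)=(95*31+405)%997=359 -> [359]
  root = 359 != target 319
Candidate A produces the target root.

Answer: A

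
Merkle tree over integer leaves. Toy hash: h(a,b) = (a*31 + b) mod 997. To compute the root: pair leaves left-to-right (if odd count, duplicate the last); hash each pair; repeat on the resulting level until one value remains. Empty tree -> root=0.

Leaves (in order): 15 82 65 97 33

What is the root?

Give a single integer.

L0: [15, 82, 65, 97, 33]
L1: h(15,82)=(15*31+82)%997=547 h(65,97)=(65*31+97)%997=118 h(33,33)=(33*31+33)%997=59 -> [547, 118, 59]
L2: h(547,118)=(547*31+118)%997=126 h(59,59)=(59*31+59)%997=891 -> [126, 891]
L3: h(126,891)=(126*31+891)%997=809 -> [809]

Answer: 809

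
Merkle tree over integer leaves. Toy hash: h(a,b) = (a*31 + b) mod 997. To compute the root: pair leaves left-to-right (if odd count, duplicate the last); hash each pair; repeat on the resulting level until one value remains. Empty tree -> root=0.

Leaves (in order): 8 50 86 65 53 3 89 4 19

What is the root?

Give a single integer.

L0: [8, 50, 86, 65, 53, 3, 89, 4, 19]
L1: h(8,50)=(8*31+50)%997=298 h(86,65)=(86*31+65)%997=737 h(53,3)=(53*31+3)%997=649 h(89,4)=(89*31+4)%997=769 h(19,19)=(19*31+19)%997=608 -> [298, 737, 649, 769, 608]
L2: h(298,737)=(298*31+737)%997=5 h(649,769)=(649*31+769)%997=948 h(608,608)=(608*31+608)%997=513 -> [5, 948, 513]
L3: h(5,948)=(5*31+948)%997=106 h(513,513)=(513*31+513)%997=464 -> [106, 464]
L4: h(106,464)=(106*31+464)%997=759 -> [759]

Answer: 759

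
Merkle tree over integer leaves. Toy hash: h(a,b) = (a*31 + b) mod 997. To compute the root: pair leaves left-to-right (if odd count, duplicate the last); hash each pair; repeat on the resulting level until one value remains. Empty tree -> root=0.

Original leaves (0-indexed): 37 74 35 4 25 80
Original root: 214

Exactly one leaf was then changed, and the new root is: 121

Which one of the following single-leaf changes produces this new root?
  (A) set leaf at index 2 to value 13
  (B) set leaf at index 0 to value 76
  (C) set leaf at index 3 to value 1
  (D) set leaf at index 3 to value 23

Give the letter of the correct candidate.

Answer: C

Derivation:
Original leaves: [37, 74, 35, 4, 25, 80]
Target new root: 121
Try each candidate change and compute the resulting root:
Candidate A: set leaf[2] = 13 -> leaves = [37, 74, 13, 4, 25, 80]
  L0: [37, 74, 13, 4, 25, 80]
  L1: h(37,74)=(37*31+74)%997=224 h(13,4)=(13*31+4)%997=407 h(25,80)=(25*31+80)%997=855 -> [224, 407, 855]
  L2: h(224,407)=(224*31+407)%997=372 h(855,855)=(855*31+855)%997=441 -> [372, 441]
  L3: h(372,441)=(372*31+441)%997=9 -> [9]
  root = 9 != target 121
Candidate B: set leaf[0] = 76 -> leaves = [76, 74, 35, 4, 25, 80]
  L0: [76, 74, 35, 4, 25, 80]
  L1: h(76,74)=(76*31+74)%997=436 h(35,4)=(35*31+4)%997=92 h(25,80)=(25*31+80)%997=855 -> [436, 92, 855]
  L2: h(436,92)=(436*31+92)%997=647 h(855,855)=(855*31+855)%997=441 -> [647, 441]
  L3: h(647,441)=(647*31+441)%997=558 -> [558]
  root = 558 != target 121
Candidate C: set leaf[3] = 1 -> leaves = [37, 74, 35, 1, 25, 80]
  L0: [37, 74, 35, 1, 25, 80]
  L1: h(37,74)=(37*31+74)%997=224 h(35,1)=(35*31+1)%997=89 h(25,80)=(25*31+80)%997=855 -> [224, 89, 855]
  L2: h(224,89)=(224*31+89)%997=54 h(855,855)=(855*31+855)%997=441 -> [54, 441]
  L3: h(54,441)=(54*31+441)%997=121 -> [121]
  root = 121 == target 121  ** MATCH **
Candidate D: set leaf[3] = 23 -> leaves = [37, 74, 35, 23, 25, 80]
  L0: [37, 74, 35, 23, 25, 80]
  L1: h(37,74)=(37*31+74)%997=224 h(35,23)=(35*31+23)%997=111 h(25,80)=(25*31+80)%997=855 -> [224, 111, 855]
  L2: h(224,111)=(224*31+111)%997=76 h(855,855)=(855*31+855)%997=441 -> [76, 441]
  L3: h(76,441)=(76*31+441)%997=803 -> [803]
  root = 803 != target 121
Candidate C produces the target root.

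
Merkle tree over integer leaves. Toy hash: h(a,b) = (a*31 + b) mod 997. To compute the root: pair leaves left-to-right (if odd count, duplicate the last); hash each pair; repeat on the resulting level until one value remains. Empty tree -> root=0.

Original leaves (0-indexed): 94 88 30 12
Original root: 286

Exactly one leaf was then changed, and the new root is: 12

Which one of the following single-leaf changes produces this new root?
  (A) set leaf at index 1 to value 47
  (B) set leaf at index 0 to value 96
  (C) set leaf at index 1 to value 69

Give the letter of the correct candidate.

Original leaves: [94, 88, 30, 12]
Target new root: 12
Try each candidate change and compute the resulting root:
Candidate A: set leaf[1] = 47 -> leaves = [94, 47, 30, 12]
  L0: [94, 47, 30, 12]
  L1: h(94,47)=(94*31+47)%997=967 h(30,12)=(30*31+12)%997=942 -> [967, 942]
  L2: h(967,942)=(967*31+942)%997=12 -> [12]
  root = 12 == target 12  ** MATCH **
Candidate B: set leaf[0] = 96 -> leaves = [96, 88, 30, 12]
  L0: [96, 88, 30, 12]
  L1: h(96,88)=(96*31+88)%997=73 h(30,12)=(30*31+12)%997=942 -> [73, 942]
  L2: h(73,942)=(73*31+942)%997=214 -> [214]
  root = 214 != target 12
Candidate C: set leaf[1] = 69 -> leaves = [94, 69, 30, 12]
  L0: [94, 69, 30, 12]
  L1: h(94,69)=(94*31+69)%997=989 h(30,12)=(30*31+12)%997=942 -> [989, 942]
  L2: h(989,942)=(989*31+942)%997=694 -> [694]
  root = 694 != target 12
Candidate A produces the target root.

Answer: A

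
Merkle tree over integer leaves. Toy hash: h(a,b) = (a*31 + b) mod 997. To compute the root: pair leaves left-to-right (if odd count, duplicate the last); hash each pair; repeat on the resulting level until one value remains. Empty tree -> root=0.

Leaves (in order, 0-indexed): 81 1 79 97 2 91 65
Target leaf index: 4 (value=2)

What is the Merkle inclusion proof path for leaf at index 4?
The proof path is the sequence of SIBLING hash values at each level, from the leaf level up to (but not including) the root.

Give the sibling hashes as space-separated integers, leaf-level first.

Answer: 91 86 658

Derivation:
L0 (leaves): [81, 1, 79, 97, 2, 91, 65], target index=4
L1: h(81,1)=(81*31+1)%997=518 [pair 0] h(79,97)=(79*31+97)%997=552 [pair 1] h(2,91)=(2*31+91)%997=153 [pair 2] h(65,65)=(65*31+65)%997=86 [pair 3] -> [518, 552, 153, 86]
  Sibling for proof at L0: 91
L2: h(518,552)=(518*31+552)%997=658 [pair 0] h(153,86)=(153*31+86)%997=841 [pair 1] -> [658, 841]
  Sibling for proof at L1: 86
L3: h(658,841)=(658*31+841)%997=302 [pair 0] -> [302]
  Sibling for proof at L2: 658
Root: 302
Proof path (sibling hashes from leaf to root): [91, 86, 658]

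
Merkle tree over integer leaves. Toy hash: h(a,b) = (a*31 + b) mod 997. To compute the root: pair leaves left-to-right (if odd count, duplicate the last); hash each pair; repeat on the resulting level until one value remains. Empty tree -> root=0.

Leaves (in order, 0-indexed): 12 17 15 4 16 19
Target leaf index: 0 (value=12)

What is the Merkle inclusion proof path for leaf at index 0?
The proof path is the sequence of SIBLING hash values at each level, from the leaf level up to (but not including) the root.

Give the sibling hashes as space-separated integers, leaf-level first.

Answer: 17 469 528

Derivation:
L0 (leaves): [12, 17, 15, 4, 16, 19], target index=0
L1: h(12,17)=(12*31+17)%997=389 [pair 0] h(15,4)=(15*31+4)%997=469 [pair 1] h(16,19)=(16*31+19)%997=515 [pair 2] -> [389, 469, 515]
  Sibling for proof at L0: 17
L2: h(389,469)=(389*31+469)%997=564 [pair 0] h(515,515)=(515*31+515)%997=528 [pair 1] -> [564, 528]
  Sibling for proof at L1: 469
L3: h(564,528)=(564*31+528)%997=66 [pair 0] -> [66]
  Sibling for proof at L2: 528
Root: 66
Proof path (sibling hashes from leaf to root): [17, 469, 528]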